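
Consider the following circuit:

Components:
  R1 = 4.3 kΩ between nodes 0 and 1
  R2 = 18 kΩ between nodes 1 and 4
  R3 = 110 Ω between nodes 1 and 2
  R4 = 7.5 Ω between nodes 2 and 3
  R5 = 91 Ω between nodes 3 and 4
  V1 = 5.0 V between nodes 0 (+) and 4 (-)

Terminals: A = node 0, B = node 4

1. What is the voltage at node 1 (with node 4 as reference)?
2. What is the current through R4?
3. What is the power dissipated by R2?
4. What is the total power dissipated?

Nodal analysis, taking node 4 as the 0 V reference.
Source V1 fixes V_0 = 5 V.
KCL at each unknown node (sum of currents leaving = 0; resistances in Ω):
  Node 1: (V_1 - 5)/4300 + (V_1 - 0)/18000 + (V_1 - V_2)/110 = 0
  Node 2: (V_2 - V_1)/110 + (V_2 - V_3)/7.5 = 0
  Node 3: (V_3 - V_2)/7.5 + (V_3 - 0)/91 = 0
Collecting terms (coefficients in siemens):
  0.009379·V_1 - 0.009091·V_2 = 0.001163
  0.1424·V_2 - 0.009091·V_1 - 0.1333·V_3 = 0
  0.1443·V_3 - 0.1333·V_2 = 0
Solving these 3 simultaneous equations (Gaussian elimination) gives:
  V_1 = 0.2287 V, V_2 = 0.108 V, V_3 = 0.09982 V
Part 1:
  Read off the nodal solution: V_1 = 0.2287 V
Part 2:
  I_R4 = (V_2 - V_3)/R4 = (0.108 - 0.09982)/7.5 = 0.001097 A
  Magnitude: I_R4 = 0.001097 A
Part 3:
  I_R2 = (V_1 - V_4)/R2 = (0.2287 - 0)/18000 = 0.00001271 A
  P_R2 = I_R2² × R2 = (0.00001271)² × 18000 = 0.000002906 W
Part 4:
  Power in each resistor, P = (ΔV)²/R:
    P_R1 = (5 - 0.2287)²/4300 = 0.005294 W
    P_R2 = (0.2287 - 0)²/18000 = 0.000002906 W
    P_R3 = (0.2287 - 0.108)²/110 = 0.0001324 W
    P_R4 = (0.108 - 0.09982)²/7.5 = 0.000009024 W
    P_R5 = (0.09982 - 0)²/91 = 0.0001095 W
  P_total = P_R1 + P_R2 + P_R3 + P_R4 + P_R5 = 0.005548 W

Final answers:
1. V_1 = 0.2287 V
2. I_R4 = 0.001097 A
3. P_R2 = 2.906e-06 W
4. P_total = 0.005548 W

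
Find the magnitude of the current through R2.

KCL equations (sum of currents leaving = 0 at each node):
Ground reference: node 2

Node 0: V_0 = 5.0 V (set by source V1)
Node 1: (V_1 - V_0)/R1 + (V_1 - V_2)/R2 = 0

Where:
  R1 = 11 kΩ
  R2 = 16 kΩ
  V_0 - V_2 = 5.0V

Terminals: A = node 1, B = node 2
Nodal analysis, taking node 2 as the 0 V reference.
Source V1 fixes V_0 = 5 V.
KCL at each unknown node (sum of currents leaving = 0; resistances in Ω):
  Node 1: (V_1 - 5)/11000 + (V_1 - 0)/16000 = 0
Collecting terms: 0.0001534 × V_1 = 0.0004545  =>  V_1 = 2.963 V
I_R2 = (V_1 - V_2)/R2 = (2.963 - 0)/16000 = 0.0001852 A
|I_R2| = 0.0001852 A

Final answer: |I_R2| = 0.0001852 A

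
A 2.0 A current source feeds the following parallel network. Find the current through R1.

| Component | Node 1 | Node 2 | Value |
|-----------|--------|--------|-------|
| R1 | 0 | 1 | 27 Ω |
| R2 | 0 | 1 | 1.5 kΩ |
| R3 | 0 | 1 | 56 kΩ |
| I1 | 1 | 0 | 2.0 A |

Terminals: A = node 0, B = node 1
All resistors sit directly between nodes 0 and 1, so they are in parallel and share one voltage V; the full source current 2 A splits among them.
1/R_par = 1/27 + 1/1500 + 1/56000 = 0.03772 S  =>  R_par = 26.51 Ω
V = I × R_par = 2 × 26.51 = 53.02 V
I_R1 = V/R1 = 53.02/27 = 1.964 A

Final answer: 1.964 A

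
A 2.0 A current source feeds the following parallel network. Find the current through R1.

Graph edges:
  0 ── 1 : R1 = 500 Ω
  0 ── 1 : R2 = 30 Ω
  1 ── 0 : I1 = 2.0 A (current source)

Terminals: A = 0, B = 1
All resistors sit directly between nodes 0 and 1, so they are in parallel and share one voltage V; the full source current 2 A splits among them.
1/R_par = 1/500 + 1/30 = 0.03533 S  =>  R_par = 28.3 Ω
V = I × R_par = 2 × 28.3 = 56.6 V
I_R1 = V/R1 = 56.6/500 = 0.1132 A

Final answer: 0.1132 A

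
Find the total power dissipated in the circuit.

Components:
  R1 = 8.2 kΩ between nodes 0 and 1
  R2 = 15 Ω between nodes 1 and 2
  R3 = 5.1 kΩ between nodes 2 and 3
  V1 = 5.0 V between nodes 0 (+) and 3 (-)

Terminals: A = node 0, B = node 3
Nodal analysis, taking node 3 as the 0 V reference.
Source V1 fixes V_0 = 5 V.
KCL at each unknown node (sum of currents leaving = 0; resistances in Ω):
  Node 1: (V_1 - 5)/8200 + (V_1 - V_2)/15 = 0
  Node 2: (V_2 - V_1)/15 + (V_2 - 0)/5100 = 0
Collecting terms (coefficients in siemens):
  0.06679·V_1 - 0.06667·V_2 = 0.0006098
  0.06686·V_2 - 0.06667·V_1 = 0
Determinant D = (0.06679)(0.06686) - (-0.06667)(-0.06667) = 0.00002123
V_1 = [(0.0006098)(0.06686) - (-0.06667)(0)]/D = 1.921 V
V_2 = [(0.06679)(0) - (0.0006098)(-0.06667)]/D = 1.915 V
Power in each resistor, P = (ΔV)²/R:
  P_R1 = (5 - 1.921)²/8200 = 0.001156 W
  P_R2 = (1.921 - 1.915)²/15 = 0.000002115 W
  P_R3 = (1.915 - 0)²/5100 = 0.0007192 W
P_total = P_R1 + P_R2 + P_R3 = 0.001878 W

Final answer: 0.001878 W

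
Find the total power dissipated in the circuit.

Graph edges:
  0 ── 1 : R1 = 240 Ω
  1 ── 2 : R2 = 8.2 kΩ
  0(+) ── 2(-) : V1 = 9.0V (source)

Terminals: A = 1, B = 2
Nodal analysis, taking node 2 as the 0 V reference.
Source V1 fixes V_0 = 9 V.
KCL at each unknown node (sum of currents leaving = 0; resistances in Ω):
  Node 1: (V_1 - 9)/240 + (V_1 - 0)/8200 = 0
Collecting terms: 0.004289 × V_1 = 0.0375  =>  V_1 = 8.744 V
Power in each resistor, P = (ΔV)²/R:
  P_R1 = (9 - 8.744)²/240 = 0.0002729 W
  P_R2 = (8.744 - 0)²/8200 = 0.009324 W
P_total = P_R1 + P_R2 = 0.009597 W

Final answer: 0.009597 W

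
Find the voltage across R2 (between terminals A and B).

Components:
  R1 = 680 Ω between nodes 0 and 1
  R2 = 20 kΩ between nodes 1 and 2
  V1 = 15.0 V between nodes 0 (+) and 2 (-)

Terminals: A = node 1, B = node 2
R1 and R2 are in series across V1 (node 0 → node 1 → node 2), and the output A–B is taken across R2, so this is a voltage divider.
Series current: I = V1/(R1 + R2) = 15/(680 + 20000) = 15/20680 = 0.0007253 A
V_R2 = I × R2 = V1 × R2/(R1 + R2) = 15 × 20000/20680 = 14.51 V

Final answer: 14.51 V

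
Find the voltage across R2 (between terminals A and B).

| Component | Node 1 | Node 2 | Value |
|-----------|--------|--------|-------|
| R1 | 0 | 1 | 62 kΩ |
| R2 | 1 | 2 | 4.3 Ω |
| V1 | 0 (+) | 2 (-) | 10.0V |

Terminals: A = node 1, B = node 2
R1 and R2 are in series across V1 (node 0 → node 1 → node 2), and the output A–B is taken across R2, so this is a voltage divider.
Series current: I = V1/(R1 + R2) = 10/(62000 + 4.3) = 10/62000 = 0.0001613 A
V_R2 = I × R2 = V1 × R2/(R1 + R2) = 10 × 4.3/62000 = 0.0006935 V

Final answer: 0.0006935 V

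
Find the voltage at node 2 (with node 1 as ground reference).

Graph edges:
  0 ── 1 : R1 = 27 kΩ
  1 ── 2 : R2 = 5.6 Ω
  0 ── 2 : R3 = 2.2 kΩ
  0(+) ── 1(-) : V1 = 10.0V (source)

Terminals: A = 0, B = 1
Nodal analysis, taking node 1 as the 0 V reference.
Source V1 fixes V_0 = 10 V.
KCL at each unknown node (sum of currents leaving = 0; resistances in Ω):
  Node 2: (V_2 - 0)/5.6 + (V_2 - 10)/2200 = 0
Collecting terms: 0.179 × V_2 = 0.004545  =>  V_2 = 0.02539 V
The requested potential is V_2 = 0.02539 V.

Final answer: V_2 = 0.02539 V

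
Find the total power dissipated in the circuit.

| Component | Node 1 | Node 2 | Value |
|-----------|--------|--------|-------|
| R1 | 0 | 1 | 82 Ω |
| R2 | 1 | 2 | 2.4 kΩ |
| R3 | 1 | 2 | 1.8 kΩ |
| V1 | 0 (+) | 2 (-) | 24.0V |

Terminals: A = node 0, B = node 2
Nodal analysis, taking node 2 as the 0 V reference.
Source V1 fixes V_0 = 24 V.
KCL at each unknown node (sum of currents leaving = 0; resistances in Ω):
  Node 1: (V_1 - 24)/82 + (V_1 - 0)/2400 + (V_1 - 0)/1800 = 0
Collecting terms: 0.01317 × V_1 = 0.2927  =>  V_1 = 22.23 V
Power in each resistor, P = (ΔV)²/R:
  P_R1 = (24 - 22.23)²/82 = 0.0383 W
  P_R2 = (22.23 - 0)²/2400 = 0.2059 W
  P_R3 = (22.23 - 0)²/1800 = 0.2745 W
P_total = P_R1 + P_R2 + P_R3 = 0.5187 W

Final answer: 0.5187 W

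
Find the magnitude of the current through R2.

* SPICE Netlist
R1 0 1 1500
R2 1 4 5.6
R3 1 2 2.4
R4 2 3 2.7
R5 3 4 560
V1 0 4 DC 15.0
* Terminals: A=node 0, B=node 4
Nodal analysis, taking node 4 as the 0 V reference.
Source V1 fixes V_0 = 15 V.
KCL at each unknown node (sum of currents leaving = 0; resistances in Ω):
  Node 1: (V_1 - 15)/1500 + (V_1 - 0)/5.6 + (V_1 - V_2)/2.4 = 0
  Node 2: (V_2 - V_1)/2.4 + (V_2 - V_3)/2.7 = 0
  Node 3: (V_3 - V_2)/2.7 + (V_3 - 0)/560 = 0
Collecting terms (coefficients in siemens):
  0.5959·V_1 - 0.4167·V_2 = 0.01
  0.787·V_2 - 0.4167·V_1 - 0.3704·V_3 = 0
  0.3722·V_3 - 0.3704·V_2 = 0
Solving these 3 simultaneous equations (Gaussian elimination) gives:
  V_1 = 0.05525 V, V_2 = 0.05501 V, V_3 = 0.05475 V
I_R2 = (V_1 - V_4)/R2 = (0.05525 - 0)/5.6 = 0.009865 A
|I_R2| = 0.009865 A

Final answer: |I_R2| = 0.009865 A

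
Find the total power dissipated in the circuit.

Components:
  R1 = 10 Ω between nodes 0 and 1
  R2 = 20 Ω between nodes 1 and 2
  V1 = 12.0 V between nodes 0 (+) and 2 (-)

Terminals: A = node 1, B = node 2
Nodal analysis, taking node 2 as the 0 V reference.
Source V1 fixes V_0 = 12 V.
KCL at each unknown node (sum of currents leaving = 0; resistances in Ω):
  Node 1: (V_1 - 12)/10 + (V_1 - 0)/20 = 0
Collecting terms: 0.15 × V_1 = 1.2  =>  V_1 = 8 V
Power in each resistor, P = (ΔV)²/R:
  P_R1 = (12 - 8)²/10 = 1.6 W
  P_R2 = (8 - 0)²/20 = 3.2 W
P_total = P_R1 + P_R2 = 4.8 W

Final answer: 4.8 W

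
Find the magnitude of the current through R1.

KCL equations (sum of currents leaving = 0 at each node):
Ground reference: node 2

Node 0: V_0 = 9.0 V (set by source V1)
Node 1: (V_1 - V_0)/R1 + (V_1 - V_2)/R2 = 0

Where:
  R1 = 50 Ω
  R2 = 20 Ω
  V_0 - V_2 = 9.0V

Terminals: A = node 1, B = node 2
Nodal analysis, taking node 2 as the 0 V reference.
Source V1 fixes V_0 = 9 V.
KCL at each unknown node (sum of currents leaving = 0; resistances in Ω):
  Node 1: (V_1 - 9)/50 + (V_1 - 0)/20 = 0
Collecting terms: 0.07 × V_1 = 0.18  =>  V_1 = 2.571 V
I_R1 = (V_0 - V_1)/R1 = (9 - 2.571)/50 = 0.1286 A
|I_R1| = 0.1286 A

Final answer: |I_R1| = 0.1286 A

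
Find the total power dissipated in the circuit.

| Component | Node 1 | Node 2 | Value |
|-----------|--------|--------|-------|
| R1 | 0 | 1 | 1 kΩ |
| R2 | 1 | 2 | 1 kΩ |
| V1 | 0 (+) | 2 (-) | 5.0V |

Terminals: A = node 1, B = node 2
Nodal analysis, taking node 2 as the 0 V reference.
Source V1 fixes V_0 = 5 V.
KCL at each unknown node (sum of currents leaving = 0; resistances in Ω):
  Node 1: (V_1 - 5)/1000 + (V_1 - 0)/1000 = 0
Collecting terms: 0.002 × V_1 = 0.005  =>  V_1 = 2.5 V
Power in each resistor, P = (ΔV)²/R:
  P_R1 = (5 - 2.5)²/1000 = 0.00625 W
  P_R2 = (2.5 - 0)²/1000 = 0.00625 W
P_total = P_R1 + P_R2 = 0.0125 W

Final answer: 0.0125 W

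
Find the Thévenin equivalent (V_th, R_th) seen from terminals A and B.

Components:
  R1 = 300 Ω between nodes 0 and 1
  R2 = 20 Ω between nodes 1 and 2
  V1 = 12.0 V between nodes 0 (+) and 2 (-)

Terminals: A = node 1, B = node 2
Step 1 — V_th is the open-circuit voltage V_A - V_B (nothing connected across the terminals).
Nodal analysis, taking node 2 as the 0 V reference.
Source V1 fixes V_0 = 12 V.
KCL at each unknown node (sum of currents leaving = 0; resistances in Ω):
  Node 1: (V_1 - 12)/300 + (V_1 - 0)/20 = 0
Collecting terms: 0.05333 × V_1 = 0.04  =>  V_1 = 0.75 V
V_th = V_1 - V_2 = 0.75 - 0 = 0.75 V
Step 2 — R_th: zero the source — replace V1 by a short circuit (node 2 merges into node 0) — and find the resistance seen between A (node 1) and B (node 0).
Reduce the network between node 1 (A) and node 0 (B) by series/parallel combination:
  Rp1 = R1 ‖ R2 (parallel, both between nodes 0 and 1) = 1/(1/300 + 1/20) = 18.75 Ω
R_th = 18.75 Ω

Final answer: V_th = 0.75 V, R_th = 18.75 Ω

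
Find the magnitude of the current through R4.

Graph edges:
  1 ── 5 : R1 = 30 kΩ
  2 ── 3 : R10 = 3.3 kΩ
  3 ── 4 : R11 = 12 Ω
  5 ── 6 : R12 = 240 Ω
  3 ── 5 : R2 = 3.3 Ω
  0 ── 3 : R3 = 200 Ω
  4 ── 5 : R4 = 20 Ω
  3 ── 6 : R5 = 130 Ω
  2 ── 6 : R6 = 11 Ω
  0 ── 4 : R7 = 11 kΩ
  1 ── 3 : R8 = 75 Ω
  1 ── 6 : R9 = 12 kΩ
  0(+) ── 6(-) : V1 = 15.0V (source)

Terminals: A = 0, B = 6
Nodal analysis, taking node 6 as the 0 V reference.
Source V1 fixes V_0 = 15 V.
KCL at each unknown node (sum of currents leaving = 0; resistances in Ω):
  Node 1: (V_1 - V_5)/30000 + (V_1 - V_3)/75 + (V_1 - 0)/12000 = 0
  Node 2: (V_2 - 0)/11 + (V_2 - V_3)/3300 = 0
  Node 3: (V_3 - V_5)/3.3 + (V_3 - 15)/200 + (V_3 - 0)/130 + (V_3 - V_1)/75 + (V_3 - V_2)/3300 + (V_3 - V_4)/12 = 0
  Node 4: (V_4 - V_5)/20 + (V_4 - 15)/11000 + (V_4 - V_3)/12 = 0
  Node 5: (V_5 - V_1)/30000 + (V_5 - V_3)/3.3 + (V_5 - V_4)/20 + (V_5 - 0)/240 = 0
Collecting terms (coefficients in siemens):
  0.01345·V_1 - 0.01333·V_3 - 0.00003333·V_5 = 0
  0.09121·V_2 - 0.000303·V_3 = 0
  0.4127·V_3 - 0.01333·V_1 - 0.000303·V_2 - 0.08333·V_4 - 0.303·V_5 = 0.075
  0.1334·V_4 - 0.08333·V_3 - 0.05·V_5 = 0.001364
  0.3572·V_5 - 0.00003333·V_1 - 0.303·V_3 - 0.05·V_4 = 0
Solving these 5 simultaneous equations (Gaussian elimination) gives:
  V_1 = 4.391 V, V_2 = 0.01468 V, V_3 = 4.418 V, V_4 = 4.405 V
  V_5 = 4.365 V
I_R4 = (V_4 - V_5)/R4 = (4.405 - 4.365)/20 = 0.002028 A
|I_R4| = 0.002028 A

Final answer: |I_R4| = 0.002028 A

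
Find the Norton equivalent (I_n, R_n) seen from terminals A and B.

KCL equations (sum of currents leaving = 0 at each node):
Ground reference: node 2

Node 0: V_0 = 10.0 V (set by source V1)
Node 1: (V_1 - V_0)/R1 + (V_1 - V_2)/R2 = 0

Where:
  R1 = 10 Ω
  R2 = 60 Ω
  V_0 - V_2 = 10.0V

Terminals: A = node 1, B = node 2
Find the Thévenin equivalent first; then I_n = V_th/R_th and R_n = R_th.
Step 1 — V_th is the open-circuit voltage V_A - V_B (nothing connected across the terminals).
Nodal analysis, taking node 2 as the 0 V reference.
Source V1 fixes V_0 = 10 V.
KCL at each unknown node (sum of currents leaving = 0; resistances in Ω):
  Node 1: (V_1 - 10)/10 + (V_1 - 0)/60 = 0
Collecting terms: 0.1167 × V_1 = 1  =>  V_1 = 8.571 V
V_th = V_1 - V_2 = 8.571 - 0 = 8.571 V
Step 2 — R_th: zero the source — replace V1 by a short circuit (node 2 merges into node 0) — and find the resistance seen between A (node 1) and B (node 0).
Reduce the network between node 1 (A) and node 0 (B) by series/parallel combination:
  Rp1 = R1 ‖ R2 (parallel, both between nodes 0 and 1) = 1/(1/10 + 1/60) = 8.571 Ω
R_th = 8.571 Ω
I_n = V_th/R_th = 8.571/8.571 = 1 A, and R_n = R_th = 8.571 Ω

Final answer: I_n = 1 A, R_n = 8.571 Ω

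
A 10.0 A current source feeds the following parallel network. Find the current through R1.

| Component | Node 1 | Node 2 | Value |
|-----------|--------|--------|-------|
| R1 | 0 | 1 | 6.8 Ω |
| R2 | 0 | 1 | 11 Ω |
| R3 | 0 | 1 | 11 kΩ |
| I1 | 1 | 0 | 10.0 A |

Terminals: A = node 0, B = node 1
All resistors sit directly between nodes 0 and 1, so they are in parallel and share one voltage V; the full source current 10 A splits among them.
1/R_par = 1/6.8 + 1/11 + 1/11000 = 0.2381 S  =>  R_par = 4.201 Ω
V = I × R_par = 10 × 4.201 = 42.01 V
I_R1 = V/R1 = 42.01/6.8 = 6.177 A

Final answer: 6.177 A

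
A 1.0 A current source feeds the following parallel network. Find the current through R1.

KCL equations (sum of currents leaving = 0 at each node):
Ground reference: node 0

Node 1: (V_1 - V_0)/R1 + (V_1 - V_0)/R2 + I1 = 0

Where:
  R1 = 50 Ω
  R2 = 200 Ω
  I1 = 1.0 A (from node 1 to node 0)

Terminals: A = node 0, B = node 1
All resistors sit directly between nodes 0 and 1, so they are in parallel and share one voltage V; the full source current 1 A splits among them.
1/R_par = 1/50 + 1/200 = 0.025 S  =>  R_par = 40 Ω
V = I × R_par = 1 × 40 = 40 V
I_R1 = V/R1 = 40/50 = 0.8 A

Final answer: 0.8 A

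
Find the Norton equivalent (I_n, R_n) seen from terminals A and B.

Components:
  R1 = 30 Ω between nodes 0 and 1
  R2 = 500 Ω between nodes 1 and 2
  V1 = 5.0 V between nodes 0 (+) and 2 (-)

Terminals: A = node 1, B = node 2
Find the Thévenin equivalent first; then I_n = V_th/R_th and R_n = R_th.
Step 1 — V_th is the open-circuit voltage V_A - V_B (nothing connected across the terminals).
Nodal analysis, taking node 2 as the 0 V reference.
Source V1 fixes V_0 = 5 V.
KCL at each unknown node (sum of currents leaving = 0; resistances in Ω):
  Node 1: (V_1 - 5)/30 + (V_1 - 0)/500 = 0
Collecting terms: 0.03533 × V_1 = 0.1667  =>  V_1 = 4.717 V
V_th = V_1 - V_2 = 4.717 - 0 = 4.717 V
Step 2 — R_th: zero the source — replace V1 by a short circuit (node 2 merges into node 0) — and find the resistance seen between A (node 1) and B (node 0).
Reduce the network between node 1 (A) and node 0 (B) by series/parallel combination:
  Rp1 = R1 ‖ R2 (parallel, both between nodes 0 and 1) = 1/(1/30 + 1/500) = 28.3 Ω
R_th = 28.3 Ω
I_n = V_th/R_th = 4.717/28.3 = 0.1667 A, and R_n = R_th = 28.3 Ω

Final answer: I_n = 0.1667 A, R_n = 28.3 Ω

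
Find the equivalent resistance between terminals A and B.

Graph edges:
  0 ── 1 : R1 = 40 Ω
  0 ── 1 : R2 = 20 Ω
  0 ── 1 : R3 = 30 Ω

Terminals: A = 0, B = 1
Reduce the network between node 0 (A) and node 1 (B) by series/parallel combination:
  Rp1 = R1 ‖ R2 ‖ R3 (parallel, all between nodes 0 and 1) = 1/(1/40 + 1/20 + 1/30) = 9.231 Ω
R_eq = 9.231 Ω

Final answer: 9.231 Ω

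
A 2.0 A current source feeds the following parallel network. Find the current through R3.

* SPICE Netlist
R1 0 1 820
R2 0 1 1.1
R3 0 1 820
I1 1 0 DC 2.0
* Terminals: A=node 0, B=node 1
All resistors sit directly between nodes 0 and 1, so they are in parallel and share one voltage V; the full source current 2 A splits among them.
1/R_par = 1/820 + 1/1.1 + 1/820 = 0.9115 S  =>  R_par = 1.097 Ω
V = I × R_par = 2 × 1.097 = 2.194 V
I_R3 = V/R3 = 2.194/820 = 0.002676 A

Final answer: 0.002676 A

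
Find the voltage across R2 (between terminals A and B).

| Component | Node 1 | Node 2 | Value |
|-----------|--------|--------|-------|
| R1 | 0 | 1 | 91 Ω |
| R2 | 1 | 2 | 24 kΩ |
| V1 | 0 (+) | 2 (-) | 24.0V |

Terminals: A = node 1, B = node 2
R1 and R2 are in series across V1 (node 0 → node 1 → node 2), and the output A–B is taken across R2, so this is a voltage divider.
Series current: I = V1/(R1 + R2) = 24/(91 + 24000) = 24/24090 = 0.0009962 A
V_R2 = I × R2 = V1 × R2/(R1 + R2) = 24 × 24000/24090 = 23.91 V

Final answer: 23.91 V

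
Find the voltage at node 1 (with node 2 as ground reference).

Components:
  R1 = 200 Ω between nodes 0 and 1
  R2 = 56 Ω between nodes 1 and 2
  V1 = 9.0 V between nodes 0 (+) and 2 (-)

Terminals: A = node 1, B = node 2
Nodal analysis, taking node 2 as the 0 V reference.
Source V1 fixes V_0 = 9 V.
KCL at each unknown node (sum of currents leaving = 0; resistances in Ω):
  Node 1: (V_1 - 9)/200 + (V_1 - 0)/56 = 0
Collecting terms: 0.02286 × V_1 = 0.045  =>  V_1 = 1.969 V
The requested potential is V_1 = 1.969 V.

Final answer: V_1 = 1.969 V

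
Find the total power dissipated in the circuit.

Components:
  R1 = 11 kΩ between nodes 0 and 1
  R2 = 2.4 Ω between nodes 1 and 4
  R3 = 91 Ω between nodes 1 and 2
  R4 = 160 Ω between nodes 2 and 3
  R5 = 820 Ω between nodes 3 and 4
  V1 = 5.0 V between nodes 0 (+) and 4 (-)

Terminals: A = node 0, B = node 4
Nodal analysis, taking node 4 as the 0 V reference.
Source V1 fixes V_0 = 5 V.
KCL at each unknown node (sum of currents leaving = 0; resistances in Ω):
  Node 1: (V_1 - 5)/11000 + (V_1 - 0)/2.4 + (V_1 - V_2)/91 = 0
  Node 2: (V_2 - V_1)/91 + (V_2 - V_3)/160 = 0
  Node 3: (V_3 - V_2)/160 + (V_3 - 0)/820 = 0
Collecting terms (coefficients in siemens):
  0.4277·V_1 - 0.01099·V_2 = 0.0004545
  0.01724·V_2 - 0.01099·V_1 - 0.00625·V_3 = 0
  0.00747·V_3 - 0.00625·V_2 = 0
Solving these 3 simultaneous equations (Gaussian elimination) gives:
  V_1 = 0.001088 V, V_2 = 0.0009958 V, V_3 = 0.0008332 V
Power in each resistor, P = (ΔV)²/R:
  P_R1 = (5 - 0.001088)²/11000 = 0.002272 W
  P_R2 = (0.001088 - 0)²/2.4 = 0.0000004934 W
  P_R3 = (0.001088 - 0.0009958)²/91 = 0.00000000009395 W
  P_R4 = (0.0009958 - 0.0008332)²/160 = 0.0000000001652 W
  P_R5 = (0.0008332 - 0)²/820 = 0.0000000008466 W
P_total = P_R1 + P_R2 + P_R3 + P_R4 + P_R5 = 0.002272 W

Final answer: 0.002272 W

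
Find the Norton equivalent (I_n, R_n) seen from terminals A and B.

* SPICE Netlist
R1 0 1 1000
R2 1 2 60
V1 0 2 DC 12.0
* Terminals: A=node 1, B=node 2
Find the Thévenin equivalent first; then I_n = V_th/R_th and R_n = R_th.
Step 1 — V_th is the open-circuit voltage V_A - V_B (nothing connected across the terminals).
Nodal analysis, taking node 2 as the 0 V reference.
Source V1 fixes V_0 = 12 V.
KCL at each unknown node (sum of currents leaving = 0; resistances in Ω):
  Node 1: (V_1 - 12)/1000 + (V_1 - 0)/60 = 0
Collecting terms: 0.01767 × V_1 = 0.012  =>  V_1 = 0.6792 V
V_th = V_1 - V_2 = 0.6792 - 0 = 0.6792 V
Step 2 — R_th: zero the source — replace V1 by a short circuit (node 2 merges into node 0) — and find the resistance seen between A (node 1) and B (node 0).
Reduce the network between node 1 (A) and node 0 (B) by series/parallel combination:
  Rp1 = R1 ‖ R2 (parallel, both between nodes 0 and 1) = 1/(1/1000 + 1/60) = 56.6 Ω
R_th = 56.6 Ω
I_n = V_th/R_th = 0.6792/56.6 = 0.012 A, and R_n = R_th = 56.6 Ω

Final answer: I_n = 0.012 A, R_n = 56.6 Ω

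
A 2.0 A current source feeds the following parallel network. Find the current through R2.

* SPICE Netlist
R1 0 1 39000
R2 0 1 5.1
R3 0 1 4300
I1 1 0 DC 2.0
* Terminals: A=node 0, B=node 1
All resistors sit directly between nodes 0 and 1, so they are in parallel and share one voltage V; the full source current 2 A splits among them.
1/R_par = 1/39000 + 1/5.1 + 1/4300 = 0.1963 S  =>  R_par = 5.093 Ω
V = I × R_par = 2 × 5.093 = 10.19 V
I_R2 = V/R2 = 10.19/5.1 = 1.997 A

Final answer: 1.997 A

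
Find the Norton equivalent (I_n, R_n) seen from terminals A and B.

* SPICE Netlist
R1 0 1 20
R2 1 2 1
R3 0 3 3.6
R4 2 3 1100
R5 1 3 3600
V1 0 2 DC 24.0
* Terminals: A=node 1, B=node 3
Find the Thévenin equivalent first; then I_n = V_th/R_th and R_n = R_th.
Step 1 — V_th is the open-circuit voltage V_A - V_B (nothing connected across the terminals).
Nodal analysis, taking node 2 as the 0 V reference.
Source V1 fixes V_0 = 24 V.
KCL at each unknown node (sum of currents leaving = 0; resistances in Ω):
  Node 1: (V_1 - 24)/20 + (V_1 - 0)/1 + (V_1 - V_3)/3600 = 0
  Node 3: (V_3 - 24)/3.6 + (V_3 - 0)/1100 + (V_3 - V_1)/3600 = 0
Collecting terms (coefficients in siemens):
  1.05·V_1 - 0.0002778·V_3 = 1.2
  0.279·V_3 - 0.0002778·V_1 = 6.667
Determinant D = (1.05)(0.279) - (-0.0002778)(-0.0002778) = 0.293
V_1 = [(1.2)(0.279) - (-0.0002778)(6.667)]/D = 1.149 V
V_3 = [(1.05)(6.667) - (1.2)(-0.0002778)]/D = 23.9 V
V_th = V_1 - V_3 = 1.149 - 23.9 = -22.75 V
Step 2 — R_th: zero the source — replace V1 by a short circuit (node 2 merges into node 0) — and find the resistance seen between A (node 1) and B (node 3).
Reduce the network between node 1 (A) and node 3 (B) by series/parallel combination:
  Rp1 = R1 ‖ R2 (parallel, both between nodes 0 and 1) = 1/(1/20 + 1/1) = 0.9524 Ω
  Rp2 = R3 ‖ R4 (parallel, both between nodes 0 and 3) = 1/(1/3.6 + 1/1100) = 3.588 Ω
  Rs1 = Rp1 + Rp2 (series, joined only at node 0) = 0.9524 + 3.588 = 4.541 Ω
  Rp3 = R5 ‖ Rs1 (parallel, both between nodes 1 and 3) = 1/(1/3600 + 1/4.541) = 4.535 Ω
R_th = 4.535 Ω
I_n = V_th/R_th = -22.75/4.535 = -5.017 A, and R_n = R_th = 4.535 Ω

Final answer: I_n = -5.017 A, R_n = 4.535 Ω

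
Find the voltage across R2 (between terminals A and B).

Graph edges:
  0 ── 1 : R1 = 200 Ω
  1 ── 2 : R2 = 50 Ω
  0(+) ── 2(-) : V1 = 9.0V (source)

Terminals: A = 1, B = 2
R1 and R2 are in series across V1 (node 0 → node 1 → node 2), and the output A–B is taken across R2, so this is a voltage divider.
Series current: I = V1/(R1 + R2) = 9/(200 + 50) = 9/250 = 0.036 A
V_R2 = I × R2 = V1 × R2/(R1 + R2) = 9 × 50/250 = 1.8 V

Final answer: 1.8 V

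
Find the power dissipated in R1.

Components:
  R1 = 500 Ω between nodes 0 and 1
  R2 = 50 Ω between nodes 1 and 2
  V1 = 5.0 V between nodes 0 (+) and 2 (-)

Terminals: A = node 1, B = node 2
Nodal analysis, taking node 2 as the 0 V reference.
Source V1 fixes V_0 = 5 V.
KCL at each unknown node (sum of currents leaving = 0; resistances in Ω):
  Node 1: (V_1 - 5)/500 + (V_1 - 0)/50 = 0
Collecting terms: 0.022 × V_1 = 0.01  =>  V_1 = 0.4545 V
I_R1 = (V_0 - V_1)/R1 = (5 - 0.4545)/500 = 0.009091 A
P_R1 = I_R1² × R1 = (0.009091)² × 500 = 0.04132 W

Final answer: 0.04132 W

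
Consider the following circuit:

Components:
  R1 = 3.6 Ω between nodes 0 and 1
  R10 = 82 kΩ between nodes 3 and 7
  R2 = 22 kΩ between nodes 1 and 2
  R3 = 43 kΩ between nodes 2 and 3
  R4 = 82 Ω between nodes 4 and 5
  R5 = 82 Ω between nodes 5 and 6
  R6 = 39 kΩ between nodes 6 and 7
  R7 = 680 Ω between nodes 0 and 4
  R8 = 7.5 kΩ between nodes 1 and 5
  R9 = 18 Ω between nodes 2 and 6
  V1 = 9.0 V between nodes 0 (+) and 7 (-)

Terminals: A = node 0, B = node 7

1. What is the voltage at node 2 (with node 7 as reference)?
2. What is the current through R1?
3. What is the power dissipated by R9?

Nodal analysis, taking node 7 as the 0 V reference.
Source V1 fixes V_0 = 9 V.
KCL at each unknown node (sum of currents leaving = 0; resistances in Ω):
  Node 1: (V_1 - 9)/3.6 + (V_1 - V_2)/22000 + (V_1 - V_5)/7500 = 0
  Node 2: (V_2 - V_1)/22000 + (V_2 - V_3)/43000 + (V_2 - V_6)/18 = 0
  Node 3: (V_3 - V_2)/43000 + (V_3 - 0)/82000 = 0
  Node 4: (V_4 - V_5)/82 + (V_4 - 9)/680 = 0
  Node 5: (V_5 - V_4)/82 + (V_5 - V_6)/82 + (V_5 - V_1)/7500 = 0
  Node 6: (V_6 - V_5)/82 + (V_6 - 0)/39000 + (V_6 - V_2)/18 = 0
Collecting terms (coefficients in siemens):
  0.278·V_1 - 0.00004545·V_2 - 0.0001333·V_5 = 2.5
  0.05562·V_2 - 0.00004545·V_1 - 0.00002326·V_3 - 0.05556·V_6 = 0
  0.00003545·V_3 - 0.00002326·V_2 = 0
  0.01367·V_4 - 0.0122·V_5 = 0.01324
  0.02452·V_5 - 0.0001333·V_1 - 0.0122·V_4 - 0.0122·V_6 = 0
  0.06778·V_6 - 0.05556·V_2 - 0.0122·V_5 = 0
Solving these 6 simultaneous equations (Gaussian elimination) gives:
  V_1 = 9 V, V_2 = 8.778 V, V_3 = 5.758 V, V_4 = 8.824 V
  V_5 = 8.803 V, V_6 = 8.779 V
Part 1:
  Read off the nodal solution: V_2 = 8.778 V
Part 2:
  I_R1 = (V_0 - V_1)/R1 = (9 - 9)/3.6 = 0.00003637 A
  Magnitude: I_R1 = 0.00003637 A
Part 3:
  I_R9 = (V_2 - V_6)/R9 = (8.778 - 8.779)/18 = -0.00006015 A
  P_R9 = I_R9² × R9 = (-0.00006015)² × 18 = 0.00000006512 W

Final answers:
1. V_2 = 8.778 V
2. I_R1 = 3.637e-05 A
3. P_R9 = 6.512e-08 W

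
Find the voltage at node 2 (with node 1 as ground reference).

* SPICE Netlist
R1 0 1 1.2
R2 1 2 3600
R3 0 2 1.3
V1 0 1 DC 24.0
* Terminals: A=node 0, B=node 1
Nodal analysis, taking node 1 as the 0 V reference.
Source V1 fixes V_0 = 24 V.
KCL at each unknown node (sum of currents leaving = 0; resistances in Ω):
  Node 2: (V_2 - 0)/3600 + (V_2 - 24)/1.3 = 0
Collecting terms: 0.7695 × V_2 = 18.46  =>  V_2 = 23.99 V
The requested potential is V_2 = 23.99 V.

Final answer: V_2 = 23.99 V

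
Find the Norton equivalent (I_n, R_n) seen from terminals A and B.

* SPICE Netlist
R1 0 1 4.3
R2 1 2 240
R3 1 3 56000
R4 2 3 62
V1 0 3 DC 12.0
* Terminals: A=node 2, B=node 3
Find the Thévenin equivalent first; then I_n = V_th/R_th and R_n = R_th.
Step 1 — V_th is the open-circuit voltage V_A - V_B (nothing connected across the terminals).
Nodal analysis, taking node 3 as the 0 V reference.
Source V1 fixes V_0 = 12 V.
KCL at each unknown node (sum of currents leaving = 0; resistances in Ω):
  Node 1: (V_1 - 12)/4.3 + (V_1 - V_2)/240 + (V_1 - 0)/56000 = 0
  Node 2: (V_2 - V_1)/240 + (V_2 - 0)/62 = 0
Collecting terms (coefficients in siemens):
  0.2367·V_1 - 0.004167·V_2 = 2.791
  0.0203·V_2 - 0.004167·V_1 = 0
Determinant D = (0.2367)(0.0203) - (-0.004167)(-0.004167) = 0.004787
V_1 = [(2.791)(0.0203) - (-0.004167)(0)]/D = 11.83 V
V_2 = [(0.2367)(0) - (2.791)(-0.004167)]/D = 2.429 V
V_th = V_2 - V_3 = 2.429 - 0 = 2.429 V
Step 2 — R_th: zero the source — replace V1 by a short circuit (node 3 merges into node 0) — and find the resistance seen between A (node 2) and B (node 0).
Reduce the network between node 2 (A) and node 0 (B) by series/parallel combination:
  Rp1 = R1 ‖ R3 (parallel, both between nodes 0 and 1) = 1/(1/4.3 + 1/56000) = 4.3 Ω
  Rs1 = R2 + Rp1 (series, joined only at node 1) = 240 + 4.3 = 244.3 Ω
  Rp2 = R4 ‖ Rs1 (parallel, both between nodes 0 and 2) = 1/(1/62 + 1/244.3) = 49.45 Ω
R_th = 49.45 Ω
I_n = V_th/R_th = 2.429/49.45 = 0.04912 A, and R_n = R_th = 49.45 Ω

Final answer: I_n = 0.04912 A, R_n = 49.45 Ω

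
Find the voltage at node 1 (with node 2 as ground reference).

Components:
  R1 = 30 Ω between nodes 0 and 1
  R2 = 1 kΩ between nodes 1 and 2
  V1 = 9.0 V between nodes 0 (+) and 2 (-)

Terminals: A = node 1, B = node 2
Nodal analysis, taking node 2 as the 0 V reference.
Source V1 fixes V_0 = 9 V.
KCL at each unknown node (sum of currents leaving = 0; resistances in Ω):
  Node 1: (V_1 - 9)/30 + (V_1 - 0)/1000 = 0
Collecting terms: 0.03433 × V_1 = 0.3  =>  V_1 = 8.738 V
The requested potential is V_1 = 8.738 V.

Final answer: V_1 = 8.738 V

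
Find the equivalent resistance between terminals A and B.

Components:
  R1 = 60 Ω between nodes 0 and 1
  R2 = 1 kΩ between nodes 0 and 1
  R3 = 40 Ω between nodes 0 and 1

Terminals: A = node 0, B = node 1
Reduce the network between node 0 (A) and node 1 (B) by series/parallel combination:
  Rp1 = R1 ‖ R2 ‖ R3 (parallel, all between nodes 0 and 1) = 1/(1/60 + 1/1000 + 1/40) = 23.44 Ω
R_eq = 23.44 Ω

Final answer: 23.44 Ω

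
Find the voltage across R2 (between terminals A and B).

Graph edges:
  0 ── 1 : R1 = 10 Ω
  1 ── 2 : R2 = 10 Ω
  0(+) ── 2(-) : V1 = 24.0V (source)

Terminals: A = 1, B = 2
R1 and R2 are in series across V1 (node 0 → node 1 → node 2), and the output A–B is taken across R2, so this is a voltage divider.
Series current: I = V1/(R1 + R2) = 24/(10 + 10) = 24/20 = 1.2 A
V_R2 = I × R2 = V1 × R2/(R1 + R2) = 24 × 10/20 = 12 V

Final answer: 12 V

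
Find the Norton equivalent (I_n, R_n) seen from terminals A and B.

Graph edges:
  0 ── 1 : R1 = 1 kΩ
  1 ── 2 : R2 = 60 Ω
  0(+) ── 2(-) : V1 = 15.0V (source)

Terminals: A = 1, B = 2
Find the Thévenin equivalent first; then I_n = V_th/R_th and R_n = R_th.
Step 1 — V_th is the open-circuit voltage V_A - V_B (nothing connected across the terminals).
Nodal analysis, taking node 2 as the 0 V reference.
Source V1 fixes V_0 = 15 V.
KCL at each unknown node (sum of currents leaving = 0; resistances in Ω):
  Node 1: (V_1 - 15)/1000 + (V_1 - 0)/60 = 0
Collecting terms: 0.01767 × V_1 = 0.015  =>  V_1 = 0.8491 V
V_th = V_1 - V_2 = 0.8491 - 0 = 0.8491 V
Step 2 — R_th: zero the source — replace V1 by a short circuit (node 2 merges into node 0) — and find the resistance seen between A (node 1) and B (node 0).
Reduce the network between node 1 (A) and node 0 (B) by series/parallel combination:
  Rp1 = R1 ‖ R2 (parallel, both between nodes 0 and 1) = 1/(1/1000 + 1/60) = 56.6 Ω
R_th = 56.6 Ω
I_n = V_th/R_th = 0.8491/56.6 = 0.015 A, and R_n = R_th = 56.6 Ω

Final answer: I_n = 0.015 A, R_n = 56.6 Ω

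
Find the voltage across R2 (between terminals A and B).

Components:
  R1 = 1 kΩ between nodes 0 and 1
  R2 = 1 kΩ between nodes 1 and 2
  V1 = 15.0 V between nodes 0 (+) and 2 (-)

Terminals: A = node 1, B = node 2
R1 and R2 are in series across V1 (node 0 → node 1 → node 2), and the output A–B is taken across R2, so this is a voltage divider.
Series current: I = V1/(R1 + R2) = 15/(1000 + 1000) = 15/2000 = 0.0075 A
V_R2 = I × R2 = V1 × R2/(R1 + R2) = 15 × 1000/2000 = 7.5 V

Final answer: 7.5 V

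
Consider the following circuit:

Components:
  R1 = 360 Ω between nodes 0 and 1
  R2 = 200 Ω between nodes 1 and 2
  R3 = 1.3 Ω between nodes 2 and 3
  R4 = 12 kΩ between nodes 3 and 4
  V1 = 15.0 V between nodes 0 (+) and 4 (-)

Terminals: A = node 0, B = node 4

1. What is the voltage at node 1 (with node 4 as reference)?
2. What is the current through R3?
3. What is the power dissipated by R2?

Nodal analysis, taking node 4 as the 0 V reference.
Source V1 fixes V_0 = 15 V.
KCL at each unknown node (sum of currents leaving = 0; resistances in Ω):
  Node 1: (V_1 - 15)/360 + (V_1 - V_2)/200 = 0
  Node 2: (V_2 - V_1)/200 + (V_2 - V_3)/1.3 = 0
  Node 3: (V_3 - V_2)/1.3 + (V_3 - 0)/12000 = 0
Collecting terms (coefficients in siemens):
  0.007778·V_1 - 0.005·V_2 = 0.04167
  0.7742·V_2 - 0.005·V_1 - 0.7692·V_3 = 0
  0.7693·V_3 - 0.7692·V_2 = 0
Solving these 3 simultaneous equations (Gaussian elimination) gives:
  V_1 = 14.57 V, V_2 = 14.33 V, V_3 = 14.33 V
Part 1:
  Read off the nodal solution: V_1 = 14.57 V
Part 2:
  I_R3 = (V_2 - V_3)/R3 = (14.33 - 14.33)/1.3 = 0.001194 A
  Magnitude: I_R3 = 0.001194 A
Part 3:
  I_R2 = (V_1 - V_2)/R2 = (14.57 - 14.33)/200 = 0.001194 A
  P_R2 = I_R2² × R2 = (0.001194)² × 200 = 0.0002852 W

Final answers:
1. V_1 = 14.57 V
2. I_R3 = 0.001194 A
3. P_R2 = 0.0002852 W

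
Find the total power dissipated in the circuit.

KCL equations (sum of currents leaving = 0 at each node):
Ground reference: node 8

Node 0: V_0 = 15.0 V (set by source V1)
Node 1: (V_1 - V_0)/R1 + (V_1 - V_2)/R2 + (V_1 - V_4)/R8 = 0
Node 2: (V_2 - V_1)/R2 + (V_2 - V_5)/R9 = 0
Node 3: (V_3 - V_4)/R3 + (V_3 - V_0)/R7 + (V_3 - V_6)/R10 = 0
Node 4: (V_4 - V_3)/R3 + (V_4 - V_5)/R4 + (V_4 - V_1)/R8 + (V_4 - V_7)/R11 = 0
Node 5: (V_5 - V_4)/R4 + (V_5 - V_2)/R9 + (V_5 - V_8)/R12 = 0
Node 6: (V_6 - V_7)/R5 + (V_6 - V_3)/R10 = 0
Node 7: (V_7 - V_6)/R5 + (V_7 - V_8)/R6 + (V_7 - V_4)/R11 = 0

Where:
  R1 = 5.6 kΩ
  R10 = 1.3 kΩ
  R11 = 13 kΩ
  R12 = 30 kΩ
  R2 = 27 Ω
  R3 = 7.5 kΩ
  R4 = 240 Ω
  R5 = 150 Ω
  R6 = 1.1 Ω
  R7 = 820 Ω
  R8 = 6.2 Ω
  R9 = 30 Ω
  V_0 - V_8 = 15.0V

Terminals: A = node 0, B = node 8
Nodal analysis, taking node 8 as the 0 V reference.
Source V1 fixes V_0 = 15 V.
KCL at each unknown node (sum of currents leaving = 0; resistances in Ω):
  Node 1: (V_1 - 15)/5600 + (V_1 - V_2)/27 + (V_1 - V_4)/6.2 = 0
  Node 2: (V_2 - V_1)/27 + (V_2 - V_5)/30 = 0
  Node 3: (V_3 - V_4)/7500 + (V_3 - 15)/820 + (V_3 - V_6)/1300 = 0
  Node 4: (V_4 - V_3)/7500 + (V_4 - V_5)/240 + (V_4 - V_1)/6.2 + (V_4 - V_7)/13000 = 0
  Node 5: (V_5 - V_4)/240 + (V_5 - V_2)/30 + (V_5 - 0)/30000 = 0
  Node 6: (V_6 - V_7)/150 + (V_6 - V_3)/1300 = 0
  Node 7: (V_7 - V_6)/150 + (V_7 - 0)/1.1 + (V_7 - V_4)/13000 = 0
Collecting terms (coefficients in siemens):
  0.1985·V_1 - 0.03704·V_2 - 0.1613·V_4 = 0.002679
  0.07037·V_2 - 0.03704·V_1 - 0.03333·V_5 = 0
  0.002122·V_3 - 0.0001333·V_4 - 0.0007692·V_6 = 0.01829
  0.1657·V_4 - 0.1613·V_1 - 0.0001333·V_3 - 0.004167·V_5 - 0.00007692·V_7 = 0
  0.03753·V_5 - 0.03333·V_2 - 0.004167·V_4 = 0
  0.007436·V_6 - 0.0007692·V_3 - 0.006667·V_7 = 0
  0.9158·V_7 - 0.00007692·V_4 - 0.006667·V_6 = 0
Solving these 7 simultaneous equations (Gaussian elimination) gives:
  V_1 = 9.372 V, V_2 = 9.365 V, V_3 = 9.57 V, V_4 = 9.368 V
  V_5 = 9.357 V, V_6 = 0.9972 V, V_7 = 0.008046 V
Power in each resistor, P = (ΔV)²/R:
  P_R1 = (15 - 9.372)²/5600 = 0.005655 W
  P_R2 = (9.372 - 9.365)²/27 = 0.000001931 W
  P_R3 = (9.57 - 9.368)²/7500 = 0.00000546 W
  P_R4 = (9.368 - 9.357)²/240 = 0.0000004745 W
  P_R5 = (0.9972 - 0.008046)²/150 = 0.006523 W
  P_R6 = (0.008046 - 0)²/1.1 = 0.00005885 W
  P_R7 = (15 - 9.57)²/820 = 0.03595 W
  P_R8 = (9.372 - 9.368)²/6.2 = 0.000003372 W
  P_R9 = (9.365 - 9.357)²/30 = 0.000002146 W
  P_R10 = (9.57 - 0.9972)²/1300 = 0.05654 W
  P_R11 = (9.368 - 0.008046)²/13000 = 0.006739 W
  P_R12 = (9.357 - 0)²/30000 = 0.002919 W
P_total = P_R1 + P_R2 + P_R3 + P_R4 + P_R5 + P_R6 + P_R7 + P_R8 + P_R9 + P_R10 + P_R11 + P_R12 = 0.1144 W

Final answer: 0.1144 W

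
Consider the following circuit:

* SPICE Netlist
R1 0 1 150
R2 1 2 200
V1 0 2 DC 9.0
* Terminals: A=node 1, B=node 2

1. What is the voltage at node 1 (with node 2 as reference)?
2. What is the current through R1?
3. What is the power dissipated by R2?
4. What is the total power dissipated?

Nodal analysis, taking node 2 as the 0 V reference.
Source V1 fixes V_0 = 9 V.
KCL at each unknown node (sum of currents leaving = 0; resistances in Ω):
  Node 1: (V_1 - 9)/150 + (V_1 - 0)/200 = 0
Collecting terms: 0.01167 × V_1 = 0.06  =>  V_1 = 5.143 V
Part 1:
  Read off the nodal solution: V_1 = 5.143 V
Part 2:
  I_R1 = (V_0 - V_1)/R1 = (9 - 5.143)/150 = 0.02571 A
  Magnitude: I_R1 = 0.02571 A
Part 3:
  I_R2 = (V_1 - V_2)/R2 = (5.143 - 0)/200 = 0.02571 A
  P_R2 = I_R2² × R2 = (0.02571)² × 200 = 0.1322 W
Part 4:
  Power in each resistor, P = (ΔV)²/R:
    P_R1 = (9 - 5.143)²/150 = 0.09918 W
    P_R2 = (5.143 - 0)²/200 = 0.1322 W
  P_total = P_R1 + P_R2 = 0.2314 W

Final answers:
1. V_1 = 5.143 V
2. I_R1 = 0.02571 A
3. P_R2 = 0.1322 W
4. P_total = 0.2314 W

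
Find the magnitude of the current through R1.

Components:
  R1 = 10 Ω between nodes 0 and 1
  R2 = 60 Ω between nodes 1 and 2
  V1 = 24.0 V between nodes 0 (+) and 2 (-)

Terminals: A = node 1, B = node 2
Nodal analysis, taking node 2 as the 0 V reference.
Source V1 fixes V_0 = 24 V.
KCL at each unknown node (sum of currents leaving = 0; resistances in Ω):
  Node 1: (V_1 - 24)/10 + (V_1 - 0)/60 = 0
Collecting terms: 0.1167 × V_1 = 2.4  =>  V_1 = 20.57 V
I_R1 = (V_0 - V_1)/R1 = (24 - 20.57)/10 = 0.3429 A
|I_R1| = 0.3429 A

Final answer: |I_R1| = 0.3429 A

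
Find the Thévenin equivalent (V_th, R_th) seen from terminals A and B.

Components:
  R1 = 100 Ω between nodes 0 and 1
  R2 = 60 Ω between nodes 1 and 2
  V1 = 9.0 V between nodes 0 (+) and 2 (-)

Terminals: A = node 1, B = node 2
Step 1 — V_th is the open-circuit voltage V_A - V_B (nothing connected across the terminals).
Nodal analysis, taking node 2 as the 0 V reference.
Source V1 fixes V_0 = 9 V.
KCL at each unknown node (sum of currents leaving = 0; resistances in Ω):
  Node 1: (V_1 - 9)/100 + (V_1 - 0)/60 = 0
Collecting terms: 0.02667 × V_1 = 0.09  =>  V_1 = 3.375 V
V_th = V_1 - V_2 = 3.375 - 0 = 3.375 V
Step 2 — R_th: zero the source — replace V1 by a short circuit (node 2 merges into node 0) — and find the resistance seen between A (node 1) and B (node 0).
Reduce the network between node 1 (A) and node 0 (B) by series/parallel combination:
  Rp1 = R1 ‖ R2 (parallel, both between nodes 0 and 1) = 1/(1/100 + 1/60) = 37.5 Ω
R_th = 37.5 Ω

Final answer: V_th = 3.375 V, R_th = 37.5 Ω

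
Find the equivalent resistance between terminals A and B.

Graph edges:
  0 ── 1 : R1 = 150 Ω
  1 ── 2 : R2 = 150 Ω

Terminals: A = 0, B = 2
Reduce the network between node 0 (A) and node 2 (B) by series/parallel combination:
  Rs1 = R1 + R2 (series, joined only at node 1) = 150 + 150 = 300 Ω
R_eq = 300 Ω

Final answer: 300 Ω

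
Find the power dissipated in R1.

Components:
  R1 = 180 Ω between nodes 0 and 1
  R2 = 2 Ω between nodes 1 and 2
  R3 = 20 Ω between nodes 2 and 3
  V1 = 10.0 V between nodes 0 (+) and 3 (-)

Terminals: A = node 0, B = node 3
Nodal analysis, taking node 3 as the 0 V reference.
Source V1 fixes V_0 = 10 V.
KCL at each unknown node (sum of currents leaving = 0; resistances in Ω):
  Node 1: (V_1 - 10)/180 + (V_1 - V_2)/2 = 0
  Node 2: (V_2 - V_1)/2 + (V_2 - 0)/20 = 0
Collecting terms (coefficients in siemens):
  0.5056·V_1 - 0.5·V_2 = 0.05556
  0.55·V_2 - 0.5·V_1 = 0
Determinant D = (0.5056)(0.55) - (-0.5)(-0.5) = 0.02806
V_1 = [(0.05556)(0.55) - (-0.5)(0)]/D = 1.089 V
V_2 = [(0.5056)(0) - (0.05556)(-0.5)]/D = 0.9901 V
I_R1 = (V_0 - V_1)/R1 = (10 - 1.089)/180 = 0.0495 A
P_R1 = I_R1² × R1 = (0.0495)² × 180 = 0.4411 W

Final answer: 0.4411 W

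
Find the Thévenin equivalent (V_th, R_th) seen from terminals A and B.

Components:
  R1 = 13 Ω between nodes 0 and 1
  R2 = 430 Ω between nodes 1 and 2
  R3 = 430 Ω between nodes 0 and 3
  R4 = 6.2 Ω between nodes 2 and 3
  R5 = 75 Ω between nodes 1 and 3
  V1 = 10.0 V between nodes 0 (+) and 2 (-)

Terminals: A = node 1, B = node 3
Step 1 — V_th is the open-circuit voltage V_A - V_B (nothing connected across the terminals).
Nodal analysis, taking node 2 as the 0 V reference.
Source V1 fixes V_0 = 10 V.
KCL at each unknown node (sum of currents leaving = 0; resistances in Ω):
  Node 1: (V_1 - 10)/13 + (V_1 - 0)/430 + (V_1 - V_3)/75 = 0
  Node 3: (V_3 - 10)/430 + (V_3 - 0)/6.2 + (V_3 - V_1)/75 = 0
Collecting terms (coefficients in siemens):
  0.09258·V_1 - 0.01333·V_3 = 0.7692
  0.1769·V_3 - 0.01333·V_1 = 0.02326
Determinant D = (0.09258)(0.1769) - (-0.01333)(-0.01333) = 0.0162
V_1 = [(0.7692)(0.1769) - (-0.01333)(0.02326)]/D = 8.419 V
V_3 = [(0.09258)(0.02326) - (0.7692)(-0.01333)]/D = 0.7658 V
V_th = V_1 - V_3 = 8.419 - 0.7658 = 7.653 V
Step 2 — R_th: zero the source — replace V1 by a short circuit (node 2 merges into node 0) — and find the resistance seen between A (node 1) and B (node 3).
Reduce the network between node 1 (A) and node 3 (B) by series/parallel combination:
  Rp1 = R1 ‖ R2 (parallel, both between nodes 0 and 1) = 1/(1/13 + 1/430) = 12.62 Ω
  Rp2 = R3 ‖ R4 (parallel, both between nodes 0 and 3) = 1/(1/430 + 1/6.2) = 6.112 Ω
  Rs1 = Rp1 + Rp2 (series, joined only at node 0) = 12.62 + 6.112 = 18.73 Ω
  Rp3 = R5 ‖ Rs1 (parallel, both between nodes 1 and 3) = 1/(1/75 + 1/18.73) = 14.99 Ω
R_th = 14.99 Ω

Final answer: V_th = 7.653 V, R_th = 14.99 Ω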